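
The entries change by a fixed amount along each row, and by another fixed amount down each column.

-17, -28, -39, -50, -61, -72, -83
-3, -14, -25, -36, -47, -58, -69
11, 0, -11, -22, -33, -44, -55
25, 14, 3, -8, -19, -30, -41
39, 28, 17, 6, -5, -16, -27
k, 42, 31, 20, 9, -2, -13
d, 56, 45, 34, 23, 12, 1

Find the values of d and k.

d = 67, k = 53

Along each row the entries change by -11 per step; down each column they change by 14.
Row 7: from 56 at column 2, stepping by -11 to column 1 gives 67.
Row 6: from 42 at column 2, stepping by -11 to column 1 gives 53.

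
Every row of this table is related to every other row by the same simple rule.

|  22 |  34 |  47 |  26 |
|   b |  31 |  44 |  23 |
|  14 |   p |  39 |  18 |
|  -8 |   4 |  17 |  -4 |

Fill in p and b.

p = 26, b = 19

The difference between any two rows is the same in every column — this is an addition table with the headers hidden.
Row 3 minus row 1 is 39 − 47 = -8, so its entry in column 2 is 34 + (-8) = 26.
Row 2 minus row 1 is 44 − 47 = -3, so its entry in column 1 is 22 + (-3) = 19.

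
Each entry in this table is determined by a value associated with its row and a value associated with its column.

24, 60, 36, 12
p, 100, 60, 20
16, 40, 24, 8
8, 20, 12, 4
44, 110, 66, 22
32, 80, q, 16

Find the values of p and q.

p = 40, q = 48

Each row is a constant multiple of every other row — this is a multiplication table with the headers hidden.
Row 2 is 100/60 = 5/3 times row 1, so its entry in column 1 is 24 × 5/3 = 40.
Row 6 is 80/60 = 4/3 times row 1, so its entry in column 3 is 36 × 4/3 = 48.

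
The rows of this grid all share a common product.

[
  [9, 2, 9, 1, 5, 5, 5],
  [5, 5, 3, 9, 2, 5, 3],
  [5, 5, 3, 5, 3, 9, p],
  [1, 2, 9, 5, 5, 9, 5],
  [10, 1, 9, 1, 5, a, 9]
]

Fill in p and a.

Rows 2 and 4 each multiply to 20250, so every row has product 20250.
Row 3: 5×5×3×5×3×9 = 10125, so the missing entry is 20250 ÷ 10125 = 2.
Row 5: 10×1×9×1×5×9 = 4050, so the missing entry is 20250 ÷ 4050 = 5.

p = 2, a = 5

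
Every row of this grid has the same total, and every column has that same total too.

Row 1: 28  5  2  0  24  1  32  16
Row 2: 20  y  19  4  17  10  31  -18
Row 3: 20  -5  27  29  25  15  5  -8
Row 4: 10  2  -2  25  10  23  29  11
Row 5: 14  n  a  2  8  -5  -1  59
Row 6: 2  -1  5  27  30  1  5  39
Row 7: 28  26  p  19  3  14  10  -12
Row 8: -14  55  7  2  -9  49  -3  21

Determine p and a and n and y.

p = 20, a = 30, n = 1, y = 25

Rows 1 and 3 both sum to 108, so that's the common total.
The known cells in row 2 total 83, leaving 108 − 83 = 25 for the blank.
The known cells in row 7 total 88, leaving 108 − 88 = 20 for the blank.
The known cells in column 2 total 107, leaving 108 − 107 = 1 for the blank.
The known cells in row 5 total 78, leaving 108 − 78 = 30 for the blank.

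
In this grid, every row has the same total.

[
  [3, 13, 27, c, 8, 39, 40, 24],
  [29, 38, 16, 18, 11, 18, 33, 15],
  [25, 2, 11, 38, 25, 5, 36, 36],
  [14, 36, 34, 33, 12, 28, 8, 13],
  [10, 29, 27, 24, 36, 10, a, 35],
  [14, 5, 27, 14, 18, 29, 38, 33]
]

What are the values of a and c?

a = 7, c = 24

Rows 3 and 6 both add up to 178, so every row sums to 178.
Row 5: 10 + 29 + 27 + 24 + 36 + 10 + 35 = 171, so the missing entry is 178 − 171 = 7.
Row 1: 3 + 13 + 27 + 8 + 39 + 40 + 24 = 154, so the missing entry is 178 − 154 = 24.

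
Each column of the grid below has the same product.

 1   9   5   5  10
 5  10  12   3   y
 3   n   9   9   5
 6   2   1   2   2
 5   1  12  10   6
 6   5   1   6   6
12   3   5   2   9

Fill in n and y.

n = 12, y = 1

Columns 1 and 4 each multiply to 32400, so every column has product 32400.
Column 2: 9×10×2×1×5×3 = 2700, so the missing entry is 32400 ÷ 2700 = 12.
Column 5: 10×5×2×6×6×9 = 32400, so the missing entry is 32400 ÷ 32400 = 1.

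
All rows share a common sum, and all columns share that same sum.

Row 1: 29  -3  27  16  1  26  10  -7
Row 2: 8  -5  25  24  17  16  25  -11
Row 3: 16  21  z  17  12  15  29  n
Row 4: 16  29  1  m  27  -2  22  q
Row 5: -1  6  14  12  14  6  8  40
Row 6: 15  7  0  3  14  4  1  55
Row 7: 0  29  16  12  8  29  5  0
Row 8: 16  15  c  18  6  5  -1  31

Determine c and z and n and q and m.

c = 9, z = 7, n = -18, q = 9, m = -3

Rows 1 and 2 both sum to 99, so that's the common total.
Column 4 has 16 + 24 + 17 + 12 + 3 + 12 + 18 = 102; the blank must be 99 − 102 = -3.
Row 4 has 16 + 29 + 1 − 3 + 27 − 2 + 22 = 90; the blank must be 99 − 90 = 9.
Column 8 has -7 − 11 + 9 + 40 + 55 + 0 + 31 = 117; the blank must be 99 − 117 = -18.
Row 8 has 16 + 15 + 18 + 6 + 5 − 1 + 31 = 90; the blank must be 99 − 90 = 9.
Row 3 has 16 + 21 + 17 + 12 + 15 + 29 − 18 = 92; the blank must be 99 − 92 = 7.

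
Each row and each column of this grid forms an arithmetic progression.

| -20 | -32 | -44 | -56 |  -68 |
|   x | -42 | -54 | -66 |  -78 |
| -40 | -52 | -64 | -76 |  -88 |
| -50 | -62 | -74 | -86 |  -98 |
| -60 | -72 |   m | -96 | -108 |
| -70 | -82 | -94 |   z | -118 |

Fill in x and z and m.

Along each row the entries change by -12 per step; down each column they change by -10.
Row 2: from -42 at column 2, stepping by -12 to column 1 gives -30.
Row 6: from -70 at column 1, stepping by -12 to column 4 gives -106.
Row 5: from -60 at column 1, stepping by -12 to column 3 gives -84.

x = -30, z = -106, m = -84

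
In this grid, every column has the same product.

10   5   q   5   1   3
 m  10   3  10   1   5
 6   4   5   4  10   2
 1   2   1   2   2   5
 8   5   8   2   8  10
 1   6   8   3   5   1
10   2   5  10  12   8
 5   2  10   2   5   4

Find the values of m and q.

Columns 4 and 6 each multiply to 48000, so every column has product 48000.
Column 1: 10×6×1×8×1×10×5 = 24000, so the missing entry is 48000 ÷ 24000 = 2.
Column 3: 3×5×1×8×8×5×10 = 48000, so the missing entry is 48000 ÷ 48000 = 1.

m = 2, q = 1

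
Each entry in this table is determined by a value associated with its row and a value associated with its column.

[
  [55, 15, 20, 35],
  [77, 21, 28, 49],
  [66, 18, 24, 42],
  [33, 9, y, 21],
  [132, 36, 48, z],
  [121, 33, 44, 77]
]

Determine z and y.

z = 84, y = 12

Each row is a constant multiple of every other row — this is a multiplication table with the headers hidden.
Row 5 is 36/15 = 12/5 times row 1, so its entry in column 4 is 35 × 12/5 = 84.
Row 4 is 9/15 = 3/5 times row 1, so its entry in column 3 is 20 × 3/5 = 12.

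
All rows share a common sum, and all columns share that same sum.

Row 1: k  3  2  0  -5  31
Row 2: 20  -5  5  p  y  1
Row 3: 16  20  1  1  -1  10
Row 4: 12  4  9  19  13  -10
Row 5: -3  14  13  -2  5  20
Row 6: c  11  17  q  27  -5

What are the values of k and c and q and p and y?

Rows 3 and 4 both sum to 47, so that's the common total.
Row 1: 3 + 2 + 0 − 5 + 31 = 31, so its missing entry is 47 − 31 = 16.
Column 5: -5 − 1 + 13 + 5 + 27 = 39, so its missing entry is 47 − 39 = 8.
Column 1: 16 + 20 + 16 + 12 − 3 = 61, so its missing entry is 47 − 61 = -14.
Row 6: -14 + 11 + 17 + 27 − 5 = 36, so its missing entry is 47 − 36 = 11.
Row 2: 20 − 5 + 5 + 8 + 1 = 29, so its missing entry is 47 − 29 = 18.

k = 16, c = -14, q = 11, p = 18, y = 8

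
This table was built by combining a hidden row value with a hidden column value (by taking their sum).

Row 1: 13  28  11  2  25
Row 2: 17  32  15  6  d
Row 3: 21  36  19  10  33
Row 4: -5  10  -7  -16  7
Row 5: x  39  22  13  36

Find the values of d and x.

d = 29, x = 24

The difference between any two rows is the same in every column — this is an addition table with the headers hidden.
Row 2 minus row 1 is 32 − 28 = 4, so its entry in column 5 is 25 + 4 = 29.
Row 5 minus row 1 is 39 − 28 = 11, so its entry in column 1 is 13 + 11 = 24.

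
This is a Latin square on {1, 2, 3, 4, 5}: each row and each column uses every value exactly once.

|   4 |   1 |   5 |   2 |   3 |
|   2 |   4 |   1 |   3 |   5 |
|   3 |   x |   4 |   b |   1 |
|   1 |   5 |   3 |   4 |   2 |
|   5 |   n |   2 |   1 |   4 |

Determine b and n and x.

At (row 3, col 4): column 4 already has {1, 2, 3, 4}, so the value is 5.
For row 5, column 2: row 5 already has {1, 2, 4, 5}; that leaves 3.
Cell (3,2): row 3 already has {1, 3, 4, 5} → 2.

b = 5, n = 3, x = 2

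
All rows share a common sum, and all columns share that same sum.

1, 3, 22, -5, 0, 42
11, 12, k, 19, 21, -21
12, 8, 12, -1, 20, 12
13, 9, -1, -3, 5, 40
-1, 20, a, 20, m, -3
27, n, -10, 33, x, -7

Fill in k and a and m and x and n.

Rows 1 and 3 both sum to 63, so that's the common total.
The known cells in row 2 total 42, leaving 63 − 42 = 21 for the blank.
The known cells in column 2 total 52, leaving 63 − 52 = 11 for the blank.
The known cells in row 6 total 54, leaving 63 − 54 = 9 for the blank.
The known cells in column 5 total 55, leaving 63 − 55 = 8 for the blank.
The known cells in row 5 total 44, leaving 63 − 44 = 19 for the blank.

k = 21, a = 19, m = 8, x = 9, n = 11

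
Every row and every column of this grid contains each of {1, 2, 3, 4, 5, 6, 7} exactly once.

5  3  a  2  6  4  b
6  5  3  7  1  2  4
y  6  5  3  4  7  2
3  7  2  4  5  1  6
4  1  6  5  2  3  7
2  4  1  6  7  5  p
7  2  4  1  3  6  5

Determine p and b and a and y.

For row 1, column 3: column 3 already has {1, 2, 3, 4, 5, 6}; that leaves 7.
At (row 3, col 1): row 3 already has {2, 3, 4, 5, 6, 7}, so the value is 1.
At (row 6, col 7): row 6 already has {1, 2, 4, 5, 6, 7}, so the value is 3.
Cell (1,7): row 1 already has {2, 3, 4, 5, 6, 7} → 1.

p = 3, b = 1, a = 7, y = 1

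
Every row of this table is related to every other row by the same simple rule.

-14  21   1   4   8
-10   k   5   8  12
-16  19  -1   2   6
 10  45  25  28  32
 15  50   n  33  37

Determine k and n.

k = 25, n = 30

The difference between any two rows is the same in every column — this is an addition table with the headers hidden.
Row 2 minus row 1 is -10 − (-14) = 4, so its entry in column 2 is 21 + 4 = 25.
Row 5 minus row 1 is 15 − (-14) = 29, so its entry in column 3 is 1 + 29 = 30.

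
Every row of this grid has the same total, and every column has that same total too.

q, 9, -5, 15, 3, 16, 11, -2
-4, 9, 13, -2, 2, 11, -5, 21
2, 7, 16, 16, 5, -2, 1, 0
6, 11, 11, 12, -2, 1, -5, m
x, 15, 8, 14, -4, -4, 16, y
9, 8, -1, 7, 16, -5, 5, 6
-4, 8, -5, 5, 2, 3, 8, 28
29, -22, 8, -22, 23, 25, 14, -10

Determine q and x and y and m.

q = -2, x = 9, y = -9, m = 11

Rows 2 and 3 both sum to 45, so that's the common total.
Row 4 has 6 + 11 + 11 + 12 − 2 + 1 − 5 = 34; the blank must be 45 − 34 = 11.
Column 8 has -2 + 21 + 0 + 11 + 6 + 28 − 10 = 54; the blank must be 45 − 54 = -9.
Row 5 has 15 + 8 + 14 − 4 − 4 + 16 − 9 = 36; the blank must be 45 − 36 = 9.
Row 1 has 9 − 5 + 15 + 3 + 16 + 11 − 2 = 47; the blank must be 45 − 47 = -2.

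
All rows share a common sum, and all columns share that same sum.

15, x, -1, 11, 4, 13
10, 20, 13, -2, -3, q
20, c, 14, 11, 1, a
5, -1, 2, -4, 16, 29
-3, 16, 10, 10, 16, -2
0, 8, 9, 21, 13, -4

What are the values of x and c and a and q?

x = 5, c = -1, a = 2, q = 9

Rows 4 and 5 both sum to 47, so that's the common total.
The known cells in row 1 total 42, leaving 47 − 42 = 5 for the blank.
The known cells in column 2 total 48, leaving 47 − 48 = -1 for the blank.
The known cells in row 3 total 45, leaving 47 − 45 = 2 for the blank.
The known cells in row 2 total 38, leaving 47 − 38 = 9 for the blank.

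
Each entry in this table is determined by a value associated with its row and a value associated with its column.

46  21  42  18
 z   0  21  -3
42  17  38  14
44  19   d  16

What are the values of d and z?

The difference between any two rows is the same in every column — this is an addition table with the headers hidden.
Row 4 minus row 1 is 16 − 18 = -2, so its entry in column 3 is 42 + (-2) = 40.
Row 2 minus row 1 is -3 − 18 = -21, so its entry in column 1 is 46 + (-21) = 25.

d = 40, z = 25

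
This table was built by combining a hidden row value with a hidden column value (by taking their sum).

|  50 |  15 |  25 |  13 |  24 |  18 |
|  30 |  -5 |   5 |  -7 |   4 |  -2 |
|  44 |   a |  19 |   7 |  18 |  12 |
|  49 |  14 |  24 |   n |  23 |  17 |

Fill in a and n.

a = 9, n = 12

The difference between any two rows is the same in every column — this is an addition table with the headers hidden.
Row 3 minus row 1 is 44 − 50 = -6, so its entry in column 2 is 15 + (-6) = 9.
Row 4 minus row 1 is 49 − 50 = -1, so its entry in column 4 is 13 + (-1) = 12.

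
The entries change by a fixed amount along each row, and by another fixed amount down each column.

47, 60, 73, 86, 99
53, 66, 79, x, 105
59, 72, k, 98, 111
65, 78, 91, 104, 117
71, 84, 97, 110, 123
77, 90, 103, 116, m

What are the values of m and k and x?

m = 129, k = 85, x = 92

Along each row the entries change by 13 per step; down each column they change by 6.
Row 6: from 77 at column 1, stepping by 13 to column 5 gives 129.
Row 3: from 59 at column 1, stepping by 13 to column 3 gives 85.
Row 2: from 53 at column 1, stepping by 13 to column 4 gives 92.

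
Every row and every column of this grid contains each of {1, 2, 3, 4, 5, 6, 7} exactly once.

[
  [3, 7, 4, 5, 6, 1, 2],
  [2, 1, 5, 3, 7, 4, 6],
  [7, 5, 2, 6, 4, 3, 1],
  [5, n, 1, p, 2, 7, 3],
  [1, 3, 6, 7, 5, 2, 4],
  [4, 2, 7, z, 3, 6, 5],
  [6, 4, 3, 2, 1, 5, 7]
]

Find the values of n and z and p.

n = 6, z = 1, p = 4

For row 4, column 2: column 2 already has {1, 2, 3, 4, 5, 7}; that leaves 6.
At (row 6, col 4): row 6 already has {2, 3, 4, 5, 6, 7}, so the value is 1.
At (row 4, col 4): row 4 already has {1, 2, 3, 5, 6, 7}, so the value is 4.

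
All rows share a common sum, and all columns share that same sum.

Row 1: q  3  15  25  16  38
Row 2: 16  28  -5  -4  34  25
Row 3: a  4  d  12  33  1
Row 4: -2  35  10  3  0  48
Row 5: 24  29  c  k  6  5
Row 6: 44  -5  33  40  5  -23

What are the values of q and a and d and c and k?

Rows 2 and 4 both sum to 94, so that's the common total.
The known cells in column 4 total 76, leaving 94 − 76 = 18 for the blank.
The known cells in row 1 total 97, leaving 94 − 97 = -3 for the blank.
The known cells in column 1 total 79, leaving 94 − 79 = 15 for the blank.
The known cells in row 5 total 82, leaving 94 − 82 = 12 for the blank.
The known cells in row 3 total 65, leaving 94 − 65 = 29 for the blank.

q = -3, a = 15, d = 29, c = 12, k = 18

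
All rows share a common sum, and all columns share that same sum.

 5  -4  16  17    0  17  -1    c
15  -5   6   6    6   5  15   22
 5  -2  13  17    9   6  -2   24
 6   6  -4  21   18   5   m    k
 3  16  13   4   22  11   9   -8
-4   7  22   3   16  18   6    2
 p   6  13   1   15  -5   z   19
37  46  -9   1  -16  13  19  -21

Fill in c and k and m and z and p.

Rows 2 and 3 both sum to 70, so that's the common total.
Row 1: 5 − 4 + 16 + 17 + 0 + 17 − 1 = 50, so its missing entry is 70 − 50 = 20.
Column 8: 20 + 22 + 24 − 8 + 2 + 19 − 21 = 58, so its missing entry is 70 − 58 = 12.
Row 4: 6 + 6 − 4 + 21 + 18 + 5 + 12 = 64, so its missing entry is 70 − 64 = 6.
Column 1: 5 + 15 + 5 + 6 + 3 − 4 + 37 = 67, so its missing entry is 70 − 67 = 3.
Row 7: 3 + 6 + 13 + 1 + 15 − 5 + 19 = 52, so its missing entry is 70 − 52 = 18.

c = 20, k = 12, m = 6, z = 18, p = 3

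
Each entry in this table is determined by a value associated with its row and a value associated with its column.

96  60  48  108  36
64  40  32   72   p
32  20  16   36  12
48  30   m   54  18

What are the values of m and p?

m = 24, p = 24

Each row is a constant multiple of every other row — this is a multiplication table with the headers hidden.
Row 4 is 54/108 = 1/2 times row 1, so its entry in column 3 is 48 × 1/2 = 24.
Row 2 is 72/108 = 2/3 times row 1, so its entry in column 5 is 36 × 2/3 = 24.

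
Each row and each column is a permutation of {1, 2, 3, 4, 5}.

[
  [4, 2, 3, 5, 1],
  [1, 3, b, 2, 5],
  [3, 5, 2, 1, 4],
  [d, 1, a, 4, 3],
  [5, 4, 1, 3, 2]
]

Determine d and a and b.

At (row 2, col 3): row 2 already has {1, 2, 3, 5}, so the value is 4.
Cell (4,3): column 3 already has {1, 2, 3, 4} → 5.
For row 4, column 1: row 4 already has {1, 3, 4, 5}; that leaves 2.

d = 2, a = 5, b = 4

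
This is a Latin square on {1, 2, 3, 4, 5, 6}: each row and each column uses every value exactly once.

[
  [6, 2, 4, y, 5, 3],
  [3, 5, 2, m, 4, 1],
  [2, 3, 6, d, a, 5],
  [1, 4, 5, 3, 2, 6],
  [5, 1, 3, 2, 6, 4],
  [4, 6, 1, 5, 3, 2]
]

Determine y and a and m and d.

y = 1, a = 1, m = 6, d = 4

Cell (3,5): column 5 already has {2, 3, 4, 5, 6} → 1.
Cell (3,4): row 3 already has {1, 2, 3, 5, 6} → 4.
For row 1, column 4: row 1 already has {2, 3, 4, 5, 6}; that leaves 1.
At (row 2, col 4): row 2 already has {1, 2, 3, 4, 5}, so the value is 6.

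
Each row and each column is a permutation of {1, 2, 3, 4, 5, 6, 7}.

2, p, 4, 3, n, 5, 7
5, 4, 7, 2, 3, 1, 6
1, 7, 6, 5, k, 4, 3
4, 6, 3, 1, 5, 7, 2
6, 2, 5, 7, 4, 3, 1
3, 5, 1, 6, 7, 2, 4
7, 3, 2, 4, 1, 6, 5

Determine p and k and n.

Cell (1,2): column 2 already has {2, 3, 4, 5, 6, 7} → 1.
Cell (3,5): row 3 already has {1, 3, 4, 5, 6, 7} → 2.
Cell (1,5): row 1 already has {1, 2, 3, 4, 5, 7} → 6.

p = 1, k = 2, n = 6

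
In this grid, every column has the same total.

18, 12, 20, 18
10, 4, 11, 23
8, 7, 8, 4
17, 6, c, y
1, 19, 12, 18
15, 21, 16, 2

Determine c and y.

c = 2, y = 4

Column 1 sums to 69 and so does column 2; that's the common total.
In column 3 the known cells total 67, leaving 69 − 67 = 2.
In column 4 the known cells total 65, leaving 69 − 65 = 4.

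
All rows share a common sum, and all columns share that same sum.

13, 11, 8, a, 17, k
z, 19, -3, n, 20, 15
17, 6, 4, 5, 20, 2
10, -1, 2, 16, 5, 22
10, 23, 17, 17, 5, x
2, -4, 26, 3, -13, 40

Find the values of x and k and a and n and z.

Rows 3 and 4 both sum to 54, so that's the common total.
The known cells in row 5 total 72, leaving 54 − 72 = -18 for the blank.
The known cells in column 6 total 61, leaving 54 − 61 = -7 for the blank.
The known cells in row 1 total 42, leaving 54 − 42 = 12 for the blank.
The known cells in column 1 total 52, leaving 54 − 52 = 2 for the blank.
The known cells in row 2 total 53, leaving 54 − 53 = 1 for the blank.

x = -18, k = -7, a = 12, n = 1, z = 2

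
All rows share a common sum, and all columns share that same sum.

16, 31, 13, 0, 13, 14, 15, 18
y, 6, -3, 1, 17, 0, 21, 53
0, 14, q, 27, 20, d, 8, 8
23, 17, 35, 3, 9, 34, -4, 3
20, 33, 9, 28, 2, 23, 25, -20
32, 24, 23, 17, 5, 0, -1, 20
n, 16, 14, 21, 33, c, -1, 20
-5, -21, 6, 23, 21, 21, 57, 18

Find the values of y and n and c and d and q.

Rows 1 and 4 both sum to 120, so that's the common total.
Column 3 has 13 − 3 + 35 + 9 + 23 + 14 + 6 = 97; the blank must be 120 − 97 = 23.
Row 2 has 6 − 3 + 1 + 17 + 0 + 21 + 53 = 95; the blank must be 120 − 95 = 25.
Column 1 has 16 + 25 + 0 + 23 + 20 + 32 − 5 = 111; the blank must be 120 − 111 = 9.
Row 7 has 9 + 16 + 14 + 21 + 33 − 1 + 20 = 112; the blank must be 120 − 112 = 8.
Row 3 has 0 + 14 + 23 + 27 + 20 + 8 + 8 = 100; the blank must be 120 − 100 = 20.

y = 25, n = 9, c = 8, d = 20, q = 23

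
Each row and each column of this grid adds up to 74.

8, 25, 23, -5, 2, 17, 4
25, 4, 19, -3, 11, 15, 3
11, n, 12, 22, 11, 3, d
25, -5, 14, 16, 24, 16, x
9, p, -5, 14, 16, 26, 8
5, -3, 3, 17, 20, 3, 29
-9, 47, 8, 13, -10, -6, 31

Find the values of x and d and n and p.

x = -16, d = 15, n = 0, p = 6

The known cells in row 5 total 68, leaving 74 − 68 = 6 for the blank.
The known cells in column 2 total 74, leaving 74 − 74 = 0 for the blank.
The known cells in row 3 total 59, leaving 74 − 59 = 15 for the blank.
The known cells in row 4 total 90, leaving 74 − 90 = -16 for the blank.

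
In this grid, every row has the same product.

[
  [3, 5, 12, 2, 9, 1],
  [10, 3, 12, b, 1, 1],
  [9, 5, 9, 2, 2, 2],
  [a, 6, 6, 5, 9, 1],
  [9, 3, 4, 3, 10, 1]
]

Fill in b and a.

b = 9, a = 2

Rows 3 and 5 each multiply to 3240, so every row has product 3240.
Row 2: 10×3×12×1×1 = 360, so the missing entry is 3240 ÷ 360 = 9.
Row 4: 6×6×5×9×1 = 1620, so the missing entry is 3240 ÷ 1620 = 2.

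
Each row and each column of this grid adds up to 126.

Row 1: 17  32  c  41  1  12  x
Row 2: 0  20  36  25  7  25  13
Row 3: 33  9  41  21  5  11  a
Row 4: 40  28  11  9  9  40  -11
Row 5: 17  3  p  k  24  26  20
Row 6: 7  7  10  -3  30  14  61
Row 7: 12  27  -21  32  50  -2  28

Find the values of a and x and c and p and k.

a = 6, x = 9, c = 14, p = 35, k = 1

The known cells in column 4 total 125, leaving 126 − 125 = 1 for the blank.
The known cells in row 5 total 91, leaving 126 − 91 = 35 for the blank.
The known cells in column 3 total 112, leaving 126 − 112 = 14 for the blank.
The known cells in row 1 total 117, leaving 126 − 117 = 9 for the blank.
The known cells in row 3 total 120, leaving 126 − 120 = 6 for the blank.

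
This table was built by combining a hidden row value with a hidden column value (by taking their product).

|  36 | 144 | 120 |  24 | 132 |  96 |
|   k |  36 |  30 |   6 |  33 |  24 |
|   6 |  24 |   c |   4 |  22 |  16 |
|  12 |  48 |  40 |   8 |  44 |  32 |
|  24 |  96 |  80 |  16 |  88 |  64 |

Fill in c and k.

Each row is a constant multiple of every other row — this is a multiplication table with the headers hidden.
Row 3 is 4/24 = 1/6 times row 1, so its entry in column 3 is 120 × 1/6 = 20.
Row 2 is 6/24 = 1/4 times row 1, so its entry in column 1 is 36 × 1/4 = 9.

c = 20, k = 9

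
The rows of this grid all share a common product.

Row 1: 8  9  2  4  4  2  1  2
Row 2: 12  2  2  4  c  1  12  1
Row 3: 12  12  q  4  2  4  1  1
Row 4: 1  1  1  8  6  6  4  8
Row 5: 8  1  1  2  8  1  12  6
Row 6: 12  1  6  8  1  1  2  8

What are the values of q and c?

q = 2, c = 4

Rows 1 and 5 each multiply to 9216, so every row has product 9216.
Row 3: 12×12×4×2×4×1×1 = 4608, so the missing entry is 9216 ÷ 4608 = 2.
Row 2: 12×2×2×4×1×12×1 = 2304, so the missing entry is 9216 ÷ 2304 = 4.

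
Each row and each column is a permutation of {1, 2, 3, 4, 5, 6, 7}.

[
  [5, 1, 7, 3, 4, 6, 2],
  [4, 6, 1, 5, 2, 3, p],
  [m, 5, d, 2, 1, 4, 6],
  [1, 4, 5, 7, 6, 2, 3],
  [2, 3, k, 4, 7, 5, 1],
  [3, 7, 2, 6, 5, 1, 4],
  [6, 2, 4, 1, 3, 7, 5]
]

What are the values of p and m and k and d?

p = 7, m = 7, k = 6, d = 3

For row 2, column 7: row 2 already has {1, 2, 3, 4, 5, 6}; that leaves 7.
For row 3, column 1: column 1 already has {1, 2, 3, 4, 5, 6}; that leaves 7.
For row 5, column 3: row 5 already has {1, 2, 3, 4, 5, 7}; that leaves 6.
Cell (3,3): row 3 already has {1, 2, 4, 5, 6, 7} → 3.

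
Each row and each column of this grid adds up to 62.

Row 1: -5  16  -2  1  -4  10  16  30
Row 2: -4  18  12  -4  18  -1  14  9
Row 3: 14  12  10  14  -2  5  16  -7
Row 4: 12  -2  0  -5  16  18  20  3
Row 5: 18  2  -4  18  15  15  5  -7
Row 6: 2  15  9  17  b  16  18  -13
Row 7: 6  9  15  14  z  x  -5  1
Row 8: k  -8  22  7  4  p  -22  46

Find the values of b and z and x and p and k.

Row 6: 2 + 15 + 9 + 17 + 16 + 18 − 13 = 64, so its missing entry is 62 − 64 = -2.
Column 1: -5 − 4 + 14 + 12 + 18 + 2 + 6 = 43, so its missing entry is 62 − 43 = 19.
Column 5: -4 + 18 − 2 + 16 + 15 − 2 + 4 = 45, so its missing entry is 62 − 45 = 17.
Row 7: 6 + 9 + 15 + 14 + 17 − 5 + 1 = 57, so its missing entry is 62 − 57 = 5.
Row 8: 19 − 8 + 22 + 7 + 4 − 22 + 46 = 68, so its missing entry is 62 − 68 = -6.

b = -2, z = 17, x = 5, p = -6, k = 19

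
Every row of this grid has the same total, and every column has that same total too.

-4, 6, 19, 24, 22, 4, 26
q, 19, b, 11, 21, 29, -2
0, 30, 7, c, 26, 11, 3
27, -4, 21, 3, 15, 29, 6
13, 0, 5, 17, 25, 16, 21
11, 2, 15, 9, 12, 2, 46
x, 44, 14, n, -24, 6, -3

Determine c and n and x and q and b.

c = 20, n = 13, x = 47, q = 3, b = 16

Rows 1 and 4 both sum to 97, so that's the common total.
Column 3: 19 + 7 + 21 + 5 + 15 + 14 = 81, so its missing entry is 97 − 81 = 16.
Row 3: 0 + 30 + 7 + 26 + 11 + 3 = 77, so its missing entry is 97 − 77 = 20.
Row 2: 19 + 16 + 11 + 21 + 29 − 2 = 94, so its missing entry is 97 − 94 = 3.
Column 1: -4 + 3 + 0 + 27 + 13 + 11 = 50, so its missing entry is 97 − 50 = 47.
Row 7: 47 + 44 + 14 − 24 + 6 − 3 = 84, so its missing entry is 97 − 84 = 13.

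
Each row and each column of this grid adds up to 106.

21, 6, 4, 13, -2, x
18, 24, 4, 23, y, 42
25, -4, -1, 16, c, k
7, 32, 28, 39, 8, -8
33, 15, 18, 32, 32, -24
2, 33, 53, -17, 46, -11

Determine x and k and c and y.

The known cells in row 2 total 111, leaving 106 − 111 = -5 for the blank.
The known cells in column 5 total 79, leaving 106 − 79 = 27 for the blank.
The known cells in row 3 total 63, leaving 106 − 63 = 43 for the blank.
The known cells in row 1 total 42, leaving 106 − 42 = 64 for the blank.

x = 64, k = 43, c = 27, y = -5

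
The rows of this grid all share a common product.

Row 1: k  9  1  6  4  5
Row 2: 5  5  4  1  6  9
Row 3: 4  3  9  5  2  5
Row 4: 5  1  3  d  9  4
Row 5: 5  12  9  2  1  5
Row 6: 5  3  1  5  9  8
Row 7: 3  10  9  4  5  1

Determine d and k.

Rows 5 and 7 each multiply to 5400, so every row has product 5400.
Row 4: 5×1×3×9×4 = 540, so the missing entry is 5400 ÷ 540 = 10.
Row 1: 9×1×6×4×5 = 1080, so the missing entry is 5400 ÷ 1080 = 5.

d = 10, k = 5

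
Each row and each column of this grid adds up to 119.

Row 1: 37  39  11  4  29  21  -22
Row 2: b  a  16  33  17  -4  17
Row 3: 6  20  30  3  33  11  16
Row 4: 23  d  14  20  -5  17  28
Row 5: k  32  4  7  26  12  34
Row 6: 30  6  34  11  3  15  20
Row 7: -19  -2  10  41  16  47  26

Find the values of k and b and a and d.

The known cells in row 5 total 115, leaving 119 − 115 = 4 for the blank.
The known cells in column 1 total 81, leaving 119 − 81 = 38 for the blank.
The known cells in row 2 total 117, leaving 119 − 117 = 2 for the blank.
The known cells in row 4 total 97, leaving 119 − 97 = 22 for the blank.

k = 4, b = 38, a = 2, d = 22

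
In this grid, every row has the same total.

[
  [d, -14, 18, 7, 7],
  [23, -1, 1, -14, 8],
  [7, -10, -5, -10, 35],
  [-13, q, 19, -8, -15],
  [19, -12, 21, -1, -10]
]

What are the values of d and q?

Row 3 sums to 17 and so does row 5; that's the common total.
In row 1 the known cells total 18, leaving 17 − 18 = -1.
In row 4 the known cells total -17, leaving 17 − (-17) = 34.

d = -1, q = 34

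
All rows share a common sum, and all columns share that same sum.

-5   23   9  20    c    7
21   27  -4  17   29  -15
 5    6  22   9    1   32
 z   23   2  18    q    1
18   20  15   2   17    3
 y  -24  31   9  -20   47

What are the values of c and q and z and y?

c = 21, q = 27, z = 4, y = 32

Rows 2 and 3 both sum to 75, so that's the common total.
Row 6: -24 + 31 + 9 − 20 + 47 = 43, so its missing entry is 75 − 43 = 32.
Row 1: -5 + 23 + 9 + 20 + 7 = 54, so its missing entry is 75 − 54 = 21.
Column 5: 21 + 29 + 1 + 17 − 20 = 48, so its missing entry is 75 − 48 = 27.
Row 4: 23 + 2 + 18 + 27 + 1 = 71, so its missing entry is 75 − 71 = 4.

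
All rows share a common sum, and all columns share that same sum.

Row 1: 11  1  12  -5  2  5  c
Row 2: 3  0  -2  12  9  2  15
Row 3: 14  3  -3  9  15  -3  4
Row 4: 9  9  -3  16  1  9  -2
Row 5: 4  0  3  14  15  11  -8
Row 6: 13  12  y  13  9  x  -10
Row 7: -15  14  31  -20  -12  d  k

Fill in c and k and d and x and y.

c = 13, k = 27, d = 14, x = 1, y = 1

Rows 2 and 3 both sum to 39, so that's the common total.
The known cells in row 1 total 26, leaving 39 − 26 = 13 for the blank.
The known cells in column 7 total 12, leaving 39 − 12 = 27 for the blank.
The known cells in row 7 total 25, leaving 39 − 25 = 14 for the blank.
The known cells in column 6 total 38, leaving 39 − 38 = 1 for the blank.
The known cells in row 6 total 38, leaving 39 − 38 = 1 for the blank.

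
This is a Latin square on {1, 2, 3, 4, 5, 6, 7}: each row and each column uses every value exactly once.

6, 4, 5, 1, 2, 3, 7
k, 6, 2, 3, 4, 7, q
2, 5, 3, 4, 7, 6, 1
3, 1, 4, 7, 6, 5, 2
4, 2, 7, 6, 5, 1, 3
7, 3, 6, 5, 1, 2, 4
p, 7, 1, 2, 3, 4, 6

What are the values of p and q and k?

p = 5, q = 5, k = 1

For row 2, column 7: column 7 already has {1, 2, 3, 4, 6, 7}; that leaves 5.
At (row 2, col 1): row 2 already has {2, 3, 4, 5, 6, 7}, so the value is 1.
For row 7, column 1: row 7 already has {1, 2, 3, 4, 6, 7}; that leaves 5.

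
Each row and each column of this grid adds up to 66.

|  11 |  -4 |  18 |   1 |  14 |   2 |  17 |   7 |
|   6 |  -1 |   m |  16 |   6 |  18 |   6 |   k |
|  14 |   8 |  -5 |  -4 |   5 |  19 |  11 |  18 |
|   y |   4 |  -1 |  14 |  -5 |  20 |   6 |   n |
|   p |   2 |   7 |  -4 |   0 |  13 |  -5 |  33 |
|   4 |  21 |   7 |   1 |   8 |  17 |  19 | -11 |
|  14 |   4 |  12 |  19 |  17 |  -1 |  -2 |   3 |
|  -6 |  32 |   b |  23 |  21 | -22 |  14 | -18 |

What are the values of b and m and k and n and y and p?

b = 22, m = 6, k = 9, n = 25, y = 3, p = 20

Row 5 has 2 + 7 − 4 + 0 + 13 − 5 + 33 = 46; the blank must be 66 − 46 = 20.
Column 1 has 11 + 6 + 14 + 20 + 4 + 14 − 6 = 63; the blank must be 66 − 63 = 3.
Row 4 has 3 + 4 − 1 + 14 − 5 + 20 + 6 = 41; the blank must be 66 − 41 = 25.
Column 8 has 7 + 18 + 25 + 33 − 11 + 3 − 18 = 57; the blank must be 66 − 57 = 9.
Row 2 has 6 − 1 + 16 + 6 + 18 + 6 + 9 = 60; the blank must be 66 − 60 = 6.
Row 8 has -6 + 32 + 23 + 21 − 22 + 14 − 18 = 44; the blank must be 66 − 44 = 22.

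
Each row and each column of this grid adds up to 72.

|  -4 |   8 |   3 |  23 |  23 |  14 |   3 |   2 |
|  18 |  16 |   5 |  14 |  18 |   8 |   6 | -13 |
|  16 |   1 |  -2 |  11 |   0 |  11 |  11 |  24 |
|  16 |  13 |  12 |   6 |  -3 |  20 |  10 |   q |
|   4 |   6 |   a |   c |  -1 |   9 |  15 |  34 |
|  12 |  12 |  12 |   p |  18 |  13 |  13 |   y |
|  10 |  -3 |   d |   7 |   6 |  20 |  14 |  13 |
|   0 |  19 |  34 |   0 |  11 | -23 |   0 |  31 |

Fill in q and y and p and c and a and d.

q = -2, y = -17, p = 9, c = 2, a = 3, d = 5

The known cells in row 7 total 67, leaving 72 − 67 = 5 for the blank.
The known cells in row 4 total 74, leaving 72 − 74 = -2 for the blank.
The known cells in column 3 total 69, leaving 72 − 69 = 3 for the blank.
The known cells in row 5 total 70, leaving 72 − 70 = 2 for the blank.
The known cells in column 8 total 89, leaving 72 − 89 = -17 for the blank.
The known cells in row 6 total 63, leaving 72 − 63 = 9 for the blank.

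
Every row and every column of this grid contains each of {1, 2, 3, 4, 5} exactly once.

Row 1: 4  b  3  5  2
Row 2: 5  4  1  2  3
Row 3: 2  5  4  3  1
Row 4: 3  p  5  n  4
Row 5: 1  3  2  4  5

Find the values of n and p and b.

For row 4, column 4: column 4 already has {2, 3, 4, 5}; that leaves 1.
Cell (4,2): row 4 already has {1, 3, 4, 5} → 2.
At (row 1, col 2): row 1 already has {2, 3, 4, 5}, so the value is 1.

n = 1, p = 2, b = 1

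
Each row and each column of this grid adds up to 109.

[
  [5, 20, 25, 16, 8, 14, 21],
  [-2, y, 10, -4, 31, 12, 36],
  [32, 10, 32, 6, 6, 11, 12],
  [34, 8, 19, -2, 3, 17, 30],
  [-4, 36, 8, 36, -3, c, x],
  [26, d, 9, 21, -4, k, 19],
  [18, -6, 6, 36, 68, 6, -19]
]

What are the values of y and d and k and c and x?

Row 2: -2 + 10 − 4 + 31 + 12 + 36 = 83, so its missing entry is 109 − 83 = 26.
Column 7: 21 + 36 + 12 + 30 + 19 − 19 = 99, so its missing entry is 109 − 99 = 10.
Column 2: 20 + 26 + 10 + 8 + 36 − 6 = 94, so its missing entry is 109 − 94 = 15.
Row 6: 26 + 15 + 9 + 21 − 4 + 19 = 86, so its missing entry is 109 − 86 = 23.
Row 5: -4 + 36 + 8 + 36 − 3 + 10 = 83, so its missing entry is 109 − 83 = 26.

y = 26, d = 15, k = 23, c = 26, x = 10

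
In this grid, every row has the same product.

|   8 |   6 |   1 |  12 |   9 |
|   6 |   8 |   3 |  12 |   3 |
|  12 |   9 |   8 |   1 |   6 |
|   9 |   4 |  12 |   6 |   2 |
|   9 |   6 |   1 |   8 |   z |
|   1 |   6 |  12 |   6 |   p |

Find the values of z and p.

Rows 2 and 4 each multiply to 5184, so every row has product 5184.
Row 5: 9×6×1×8 = 432, so the missing entry is 5184 ÷ 432 = 12.
Row 6: 1×6×12×6 = 432, so the missing entry is 5184 ÷ 432 = 12.

z = 12, p = 12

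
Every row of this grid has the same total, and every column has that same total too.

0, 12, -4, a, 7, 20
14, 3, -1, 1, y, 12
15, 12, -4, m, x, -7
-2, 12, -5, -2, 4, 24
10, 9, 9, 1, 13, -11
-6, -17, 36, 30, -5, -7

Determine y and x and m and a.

Rows 4 and 5 both sum to 31, so that's the common total.
Row 1 has 0 + 12 − 4 + 7 + 20 = 35; the blank must be 31 − 35 = -4.
Column 4 has -4 + 1 − 2 + 1 + 30 = 26; the blank must be 31 − 26 = 5.
Row 3 has 15 + 12 − 4 + 5 − 7 = 21; the blank must be 31 − 21 = 10.
Row 2 has 14 + 3 − 1 + 1 + 12 = 29; the blank must be 31 − 29 = 2.

y = 2, x = 10, m = 5, a = -4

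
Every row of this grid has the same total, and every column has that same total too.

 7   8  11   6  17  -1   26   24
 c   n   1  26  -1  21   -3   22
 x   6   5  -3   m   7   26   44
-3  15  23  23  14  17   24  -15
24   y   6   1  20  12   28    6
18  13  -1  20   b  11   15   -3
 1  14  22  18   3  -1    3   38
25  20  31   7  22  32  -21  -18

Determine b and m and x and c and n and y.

b = 25, m = -2, x = 15, c = 11, n = 21, y = 1

Rows 1 and 4 both sum to 98, so that's the common total.
Row 6 has 18 + 13 − 1 + 20 + 11 + 15 − 3 = 73; the blank must be 98 − 73 = 25.
Column 5 has 17 − 1 + 14 + 20 + 25 + 3 + 22 = 100; the blank must be 98 − 100 = -2.
Row 3 has 6 + 5 − 3 − 2 + 7 + 26 + 44 = 83; the blank must be 98 − 83 = 15.
Column 1 has 7 + 15 − 3 + 24 + 18 + 1 + 25 = 87; the blank must be 98 − 87 = 11.
Row 2 has 11 + 1 + 26 − 1 + 21 − 3 + 22 = 77; the blank must be 98 − 77 = 21.
Row 5 has 24 + 6 + 1 + 20 + 12 + 28 + 6 = 97; the blank must be 98 − 97 = 1.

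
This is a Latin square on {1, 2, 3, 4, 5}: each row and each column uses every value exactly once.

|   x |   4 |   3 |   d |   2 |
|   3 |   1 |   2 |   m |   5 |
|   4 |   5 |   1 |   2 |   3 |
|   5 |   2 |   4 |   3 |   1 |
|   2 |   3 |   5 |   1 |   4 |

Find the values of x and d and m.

x = 1, d = 5, m = 4

At (row 2, col 4): row 2 already has {1, 2, 3, 5}, so the value is 4.
For row 1, column 4: column 4 already has {1, 2, 3, 4}; that leaves 5.
For row 1, column 1: row 1 already has {2, 3, 4, 5}; that leaves 1.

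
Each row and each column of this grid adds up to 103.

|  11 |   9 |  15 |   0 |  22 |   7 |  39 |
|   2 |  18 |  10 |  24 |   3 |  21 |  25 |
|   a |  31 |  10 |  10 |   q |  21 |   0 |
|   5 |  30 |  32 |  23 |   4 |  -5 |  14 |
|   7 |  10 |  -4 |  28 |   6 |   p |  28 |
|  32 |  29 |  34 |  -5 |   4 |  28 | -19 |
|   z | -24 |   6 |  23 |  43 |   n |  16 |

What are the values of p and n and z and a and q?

Column 5 has 22 + 3 + 4 + 6 + 4 + 43 = 82; the blank must be 103 − 82 = 21.
Row 3 has 31 + 10 + 10 + 21 + 21 + 0 = 93; the blank must be 103 − 93 = 10.
Row 5 has 7 + 10 − 4 + 28 + 6 + 28 = 75; the blank must be 103 − 75 = 28.
Column 6 has 7 + 21 + 21 − 5 + 28 + 28 = 100; the blank must be 103 − 100 = 3.
Row 7 has -24 + 6 + 23 + 43 + 3 + 16 = 67; the blank must be 103 − 67 = 36.

p = 28, n = 3, z = 36, a = 10, q = 21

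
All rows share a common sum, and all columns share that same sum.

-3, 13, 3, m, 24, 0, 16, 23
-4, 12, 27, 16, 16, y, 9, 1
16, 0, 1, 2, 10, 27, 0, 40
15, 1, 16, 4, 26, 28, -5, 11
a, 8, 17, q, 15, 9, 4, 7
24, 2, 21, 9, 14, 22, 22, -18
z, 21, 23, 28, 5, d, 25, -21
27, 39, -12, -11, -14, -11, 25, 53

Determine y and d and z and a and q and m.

y = 19, d = 2, z = 13, a = 8, q = 28, m = 20

Rows 3 and 4 both sum to 96, so that's the common total.
Row 2 has -4 + 12 + 27 + 16 + 16 + 9 + 1 = 77; the blank must be 96 − 77 = 19.
Column 6 has 0 + 19 + 27 + 28 + 9 + 22 − 11 = 94; the blank must be 96 − 94 = 2.
Row 1 has -3 + 13 + 3 + 24 + 0 + 16 + 23 = 76; the blank must be 96 − 76 = 20.
Column 4 has 20 + 16 + 2 + 4 + 9 + 28 − 11 = 68; the blank must be 96 − 68 = 28.
Row 5 has 8 + 17 + 28 + 15 + 9 + 4 + 7 = 88; the blank must be 96 − 88 = 8.
Row 7 has 21 + 23 + 28 + 5 + 2 + 25 − 21 = 83; the blank must be 96 − 83 = 13.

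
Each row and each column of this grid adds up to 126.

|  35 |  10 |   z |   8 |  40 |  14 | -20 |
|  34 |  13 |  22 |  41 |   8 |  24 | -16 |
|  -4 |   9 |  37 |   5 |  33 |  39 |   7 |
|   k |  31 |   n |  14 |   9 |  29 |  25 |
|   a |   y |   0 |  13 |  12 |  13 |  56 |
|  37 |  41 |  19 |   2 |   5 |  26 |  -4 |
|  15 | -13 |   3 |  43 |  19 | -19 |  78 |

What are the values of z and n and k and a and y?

Row 1 has 35 + 10 + 8 + 40 + 14 − 20 = 87; the blank must be 126 − 87 = 39.
Column 3 has 39 + 22 + 37 + 0 + 19 + 3 = 120; the blank must be 126 − 120 = 6.
Row 4 has 31 + 6 + 14 + 9 + 29 + 25 = 114; the blank must be 126 − 114 = 12.
Column 1 has 35 + 34 − 4 + 12 + 37 + 15 = 129; the blank must be 126 − 129 = -3.
Row 5 has -3 + 0 + 13 + 12 + 13 + 56 = 91; the blank must be 126 − 91 = 35.

z = 39, n = 6, k = 12, a = -3, y = 35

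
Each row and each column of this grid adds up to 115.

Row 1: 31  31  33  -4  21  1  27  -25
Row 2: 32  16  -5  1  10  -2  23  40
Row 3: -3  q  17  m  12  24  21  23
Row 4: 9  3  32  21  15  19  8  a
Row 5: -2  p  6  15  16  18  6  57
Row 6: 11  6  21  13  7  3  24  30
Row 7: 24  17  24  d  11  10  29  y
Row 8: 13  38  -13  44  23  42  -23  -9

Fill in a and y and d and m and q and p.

a = 8, y = -9, d = 9, m = 16, q = 5, p = -1

Row 4: 9 + 3 + 32 + 21 + 15 + 19 + 8 = 107, so its missing entry is 115 − 107 = 8.
Column 8: -25 + 40 + 23 + 8 + 57 + 30 − 9 = 124, so its missing entry is 115 − 124 = -9.
Row 7: 24 + 17 + 24 + 11 + 10 + 29 − 9 = 106, so its missing entry is 115 − 106 = 9.
Column 4: -4 + 1 + 21 + 15 + 13 + 9 + 44 = 99, so its missing entry is 115 − 99 = 16.
Row 3: -3 + 17 + 16 + 12 + 24 + 21 + 23 = 110, so its missing entry is 115 − 110 = 5.
Row 5: -2 + 6 + 15 + 16 + 18 + 6 + 57 = 116, so its missing entry is 115 − 116 = -1.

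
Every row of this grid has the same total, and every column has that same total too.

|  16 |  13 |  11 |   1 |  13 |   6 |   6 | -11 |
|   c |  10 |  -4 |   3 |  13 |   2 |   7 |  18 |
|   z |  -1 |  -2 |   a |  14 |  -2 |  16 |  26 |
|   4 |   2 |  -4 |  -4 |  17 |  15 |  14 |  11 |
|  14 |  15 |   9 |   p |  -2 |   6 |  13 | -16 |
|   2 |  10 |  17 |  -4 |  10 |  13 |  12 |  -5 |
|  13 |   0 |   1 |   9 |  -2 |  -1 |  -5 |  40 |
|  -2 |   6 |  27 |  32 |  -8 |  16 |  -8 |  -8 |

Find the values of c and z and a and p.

Rows 1 and 4 both sum to 55, so that's the common total.
Row 2: 10 − 4 + 3 + 13 + 2 + 7 + 18 = 49, so its missing entry is 55 − 49 = 6.
Column 1: 16 + 6 + 4 + 14 + 2 + 13 − 2 = 53, so its missing entry is 55 − 53 = 2.
Row 3: 2 − 1 − 2 + 14 − 2 + 16 + 26 = 53, so its missing entry is 55 − 53 = 2.
Row 5: 14 + 15 + 9 − 2 + 6 + 13 − 16 = 39, so its missing entry is 55 − 39 = 16.

c = 6, z = 2, a = 2, p = 16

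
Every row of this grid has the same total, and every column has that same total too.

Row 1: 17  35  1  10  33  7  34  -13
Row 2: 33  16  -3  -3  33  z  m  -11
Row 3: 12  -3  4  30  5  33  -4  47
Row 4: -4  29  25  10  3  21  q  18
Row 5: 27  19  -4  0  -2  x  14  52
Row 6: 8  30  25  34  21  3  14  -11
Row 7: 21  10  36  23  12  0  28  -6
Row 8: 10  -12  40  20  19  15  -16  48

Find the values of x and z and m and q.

Rows 1 and 3 both sum to 124, so that's the common total.
Row 5: 27 + 19 − 4 + 0 − 2 + 14 + 52 = 106, so its missing entry is 124 − 106 = 18.
Row 4: -4 + 29 + 25 + 10 + 3 + 21 + 18 = 102, so its missing entry is 124 − 102 = 22.
Column 7: 34 − 4 + 22 + 14 + 14 + 28 − 16 = 92, so its missing entry is 124 − 92 = 32.
Row 2: 33 + 16 − 3 − 3 + 33 + 32 − 11 = 97, so its missing entry is 124 − 97 = 27.

x = 18, z = 27, m = 32, q = 22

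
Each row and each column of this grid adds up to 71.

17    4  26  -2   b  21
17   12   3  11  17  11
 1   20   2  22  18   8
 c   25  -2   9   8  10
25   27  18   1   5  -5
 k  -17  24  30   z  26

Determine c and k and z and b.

c = 21, k = -10, z = 18, b = 5

Row 1: 17 + 4 + 26 − 2 + 21 = 66, so its missing entry is 71 − 66 = 5.
Column 5: 5 + 17 + 18 + 8 + 5 = 53, so its missing entry is 71 − 53 = 18.
Row 6: -17 + 24 + 30 + 18 + 26 = 81, so its missing entry is 71 − 81 = -10.
Row 4: 25 − 2 + 9 + 8 + 10 = 50, so its missing entry is 71 − 50 = 21.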